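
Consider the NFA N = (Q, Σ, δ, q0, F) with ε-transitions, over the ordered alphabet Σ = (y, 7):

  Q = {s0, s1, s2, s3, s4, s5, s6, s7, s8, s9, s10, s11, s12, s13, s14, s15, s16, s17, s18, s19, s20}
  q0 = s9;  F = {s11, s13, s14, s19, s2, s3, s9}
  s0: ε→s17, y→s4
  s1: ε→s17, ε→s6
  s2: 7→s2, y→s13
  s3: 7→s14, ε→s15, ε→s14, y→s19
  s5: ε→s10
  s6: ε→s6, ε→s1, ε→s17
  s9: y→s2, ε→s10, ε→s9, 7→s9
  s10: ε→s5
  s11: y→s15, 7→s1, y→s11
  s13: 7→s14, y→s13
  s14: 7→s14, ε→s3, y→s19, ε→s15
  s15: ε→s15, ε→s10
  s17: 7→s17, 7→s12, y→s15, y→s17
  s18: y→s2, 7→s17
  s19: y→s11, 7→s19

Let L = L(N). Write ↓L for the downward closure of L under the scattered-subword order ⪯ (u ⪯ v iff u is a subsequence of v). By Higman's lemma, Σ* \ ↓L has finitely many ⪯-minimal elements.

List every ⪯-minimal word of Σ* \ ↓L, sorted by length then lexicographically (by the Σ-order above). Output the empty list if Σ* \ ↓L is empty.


|Q|=21, |F|=7, |δ|=38 (16 ε).
min D↑ (7 st, q0=0, F={6}): 0:y→1,7→0 1:y→2,7→1 2:y→2,7→3 3:y→4,7→3 4:y→5,7→4 5:y→5,7→6 6:y→6,7→6 [Hopcroft].
'yy7yy7': run [14, 13, 12, 11, 9, 8, 7] end={s1,s10,s12,s15,s17,s5,s6} rej; 6/6 deletions ∈↓L.
1 obstructions.

min(Σ*\↓L) = [yy7yy7].


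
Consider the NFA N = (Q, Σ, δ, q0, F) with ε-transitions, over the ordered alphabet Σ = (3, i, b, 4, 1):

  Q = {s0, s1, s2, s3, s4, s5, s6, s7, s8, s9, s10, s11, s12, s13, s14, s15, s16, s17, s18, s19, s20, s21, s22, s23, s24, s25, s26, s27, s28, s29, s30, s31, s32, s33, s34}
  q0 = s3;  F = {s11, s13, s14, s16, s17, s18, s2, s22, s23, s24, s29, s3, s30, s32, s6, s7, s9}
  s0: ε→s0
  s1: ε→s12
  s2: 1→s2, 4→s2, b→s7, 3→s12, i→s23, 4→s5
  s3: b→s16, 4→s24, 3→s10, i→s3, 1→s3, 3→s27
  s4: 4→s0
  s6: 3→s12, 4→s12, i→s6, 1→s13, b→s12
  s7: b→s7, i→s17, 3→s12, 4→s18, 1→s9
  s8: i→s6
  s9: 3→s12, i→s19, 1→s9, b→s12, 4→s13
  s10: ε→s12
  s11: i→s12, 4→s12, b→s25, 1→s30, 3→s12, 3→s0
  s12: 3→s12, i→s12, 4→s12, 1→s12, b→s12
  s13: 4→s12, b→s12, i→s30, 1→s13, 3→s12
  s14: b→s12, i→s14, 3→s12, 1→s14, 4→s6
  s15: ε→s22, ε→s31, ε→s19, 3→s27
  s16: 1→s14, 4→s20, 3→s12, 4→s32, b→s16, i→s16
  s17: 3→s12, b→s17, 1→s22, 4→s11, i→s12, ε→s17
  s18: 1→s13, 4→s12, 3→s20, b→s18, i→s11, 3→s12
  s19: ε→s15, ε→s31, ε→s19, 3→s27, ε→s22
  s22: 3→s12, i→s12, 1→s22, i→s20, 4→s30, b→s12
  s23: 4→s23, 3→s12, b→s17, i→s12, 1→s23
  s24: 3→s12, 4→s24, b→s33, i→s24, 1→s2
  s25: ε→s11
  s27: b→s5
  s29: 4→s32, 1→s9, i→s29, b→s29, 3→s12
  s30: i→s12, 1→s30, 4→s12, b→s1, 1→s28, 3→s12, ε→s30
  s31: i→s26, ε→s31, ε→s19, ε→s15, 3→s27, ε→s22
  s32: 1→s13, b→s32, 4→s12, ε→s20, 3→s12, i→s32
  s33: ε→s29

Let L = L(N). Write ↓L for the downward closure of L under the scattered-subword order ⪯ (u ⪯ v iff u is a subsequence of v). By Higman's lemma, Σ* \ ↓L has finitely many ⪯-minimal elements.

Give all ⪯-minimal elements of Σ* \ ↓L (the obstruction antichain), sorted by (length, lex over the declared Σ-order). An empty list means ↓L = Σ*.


min(Σ*\↓L) = [3, b44, b1b, 41ii].

|Q|=35, |F|=17, |δ|=123 (19 ε).
min D↑ (18 st, q0=0, F={1}): 0:3→1,i→0,b→2,4→3,1→0 1:3→1,i→1,b→1,4→1,1→1 2:3→1,i→2,b→2,4→4,1→5 3:3→1,i→3,b→6,4→3,1→7 4:3→1,i→4,b→4,4→1,1→8 5:3→1,i→5,b→1,4→9,1→5 6:3→1,i→6,b→6,4→4,1→10 7:3→1,i→11,b→12,4→7,1→7 8:3→1,i→13,b→1,4→1,1→8 9:3→1,i→9,b→1,4→1,1→8 10:3→1,i→14,b→1,4→8,1→10 11:3→1,i→1,b→15,4→11,1→11 12:3→1,i→15,b→12,4→16,1→10 13:3→1,i→1,b→1,4→1,1→13 14:3→1,i→1,b→1,4→13,1→14 15:3→1,i→1,b→15,4→17,1→14 16:3→1,i→17,b→16,4→1,1→8 17:3→1,i→1,b→17,4→1,1→13 (ε-aug+det+¬).
'3': N↓-sim [31, 6] end={s0,s10,s12,s20,s27,s5} rej; 1/1 deletions ∈↓L.
'b44': |S_i|=[31, 26, 12, 1] end={s12} ∉↓L; 3/3 deletions ∈↓L.
'b1b': run [31, 26, 16, 3] end={s1,s12,s5} ∉↓L; 3/3 deletions ∈↓L.
'41ii': |S_i|=[31, 27, 22, 17, 3] end={s12,s20,s26} ∉↓L; 4/4 single-dels accept.
4 minimals (antichain).


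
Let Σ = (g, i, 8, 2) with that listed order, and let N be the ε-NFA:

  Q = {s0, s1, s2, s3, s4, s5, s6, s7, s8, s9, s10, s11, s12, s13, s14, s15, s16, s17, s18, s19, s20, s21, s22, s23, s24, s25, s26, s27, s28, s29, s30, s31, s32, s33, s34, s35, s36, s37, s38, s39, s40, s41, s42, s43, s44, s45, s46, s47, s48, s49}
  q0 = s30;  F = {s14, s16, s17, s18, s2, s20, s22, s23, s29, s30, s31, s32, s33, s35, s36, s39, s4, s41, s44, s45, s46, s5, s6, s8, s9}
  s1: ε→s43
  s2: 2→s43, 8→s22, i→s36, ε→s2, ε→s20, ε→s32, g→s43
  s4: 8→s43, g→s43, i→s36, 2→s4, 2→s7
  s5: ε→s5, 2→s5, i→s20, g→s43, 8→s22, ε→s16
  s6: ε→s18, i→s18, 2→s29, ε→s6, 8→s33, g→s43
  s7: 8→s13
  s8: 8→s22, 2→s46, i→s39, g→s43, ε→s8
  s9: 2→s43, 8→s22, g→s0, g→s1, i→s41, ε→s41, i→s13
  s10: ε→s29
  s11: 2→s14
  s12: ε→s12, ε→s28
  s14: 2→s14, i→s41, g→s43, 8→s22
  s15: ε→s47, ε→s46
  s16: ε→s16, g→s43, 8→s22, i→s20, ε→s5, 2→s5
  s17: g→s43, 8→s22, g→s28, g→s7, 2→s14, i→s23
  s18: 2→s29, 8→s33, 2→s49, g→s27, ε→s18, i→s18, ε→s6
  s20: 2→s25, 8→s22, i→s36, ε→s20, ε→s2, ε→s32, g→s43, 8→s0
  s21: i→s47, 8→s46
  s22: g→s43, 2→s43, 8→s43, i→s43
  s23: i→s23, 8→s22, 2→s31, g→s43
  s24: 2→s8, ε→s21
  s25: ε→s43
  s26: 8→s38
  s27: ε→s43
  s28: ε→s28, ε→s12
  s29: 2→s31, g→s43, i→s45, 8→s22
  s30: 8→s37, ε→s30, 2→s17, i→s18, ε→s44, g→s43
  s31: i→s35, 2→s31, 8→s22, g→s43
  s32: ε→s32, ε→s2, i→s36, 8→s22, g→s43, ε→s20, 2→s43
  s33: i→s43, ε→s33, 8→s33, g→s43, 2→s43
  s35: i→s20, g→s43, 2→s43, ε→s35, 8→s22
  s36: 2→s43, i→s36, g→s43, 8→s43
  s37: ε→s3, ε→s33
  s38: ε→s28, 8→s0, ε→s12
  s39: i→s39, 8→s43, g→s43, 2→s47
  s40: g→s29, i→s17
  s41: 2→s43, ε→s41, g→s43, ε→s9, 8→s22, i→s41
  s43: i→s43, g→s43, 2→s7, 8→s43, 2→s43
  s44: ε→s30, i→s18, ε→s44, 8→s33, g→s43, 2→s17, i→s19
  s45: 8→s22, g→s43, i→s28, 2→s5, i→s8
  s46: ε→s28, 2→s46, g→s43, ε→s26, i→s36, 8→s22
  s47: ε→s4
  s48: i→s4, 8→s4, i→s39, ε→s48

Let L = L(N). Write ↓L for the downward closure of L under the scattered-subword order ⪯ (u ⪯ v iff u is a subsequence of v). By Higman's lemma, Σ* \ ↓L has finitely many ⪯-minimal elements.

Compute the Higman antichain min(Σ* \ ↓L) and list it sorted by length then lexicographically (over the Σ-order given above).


|Q|=50, |F|=25, |δ|=172 (46 ε).
min D↑ (20 st, q0=0, F={1}): 0:g→1,i→2,8→3,2→4 1:g→1,i→1,8→1,2→1 2:g→1,i→2,8→3,2→5 3:g→1,i→1,8→3,2→1 4:g→1,i→6,8→7,2→8 5:g→1,i→9,8→7,2→10 6:g→1,i→6,8→7,2→10 7:g→1,i→1,8→1,2→1 8:g→1,i→11,8→7,2→8 9:g→1,i→12,8→7,2→13 10:g→1,i→14,8→7,2→10 11:g→1,i→11,8→7,2→1 12:g→1,i→15,8→7,2→16 13:g→1,i→17,8→7,2→13 14:g→1,i→17,8→7,2→1 15:g→1,i→15,8→1,2→18 16:g→1,i→19,8→7,2→16 17:g→1,i→19,8→7,2→1 18:g→1,i→19,8→1,2→18 19:g→1,i→19,8→1,2→1 [Hopcroft].
'g': |S_i|=[41, 8] end={s0,s1,s12,s13,s27,s28,s43,s7} rej; 1/1 del acc.
'8i': run [41, 11, 3] end={s13,s43,s7} rej; 2/2 deletions ∈↓L.
'82': N↓-sim [41, 11, 3] end={s13,s43,s7} — reject; 2/2 single-dels accept.
'288': run [41, 32, 8, 4] end={s0,s13,s43,s7} — reject; 3/3 single-dels accept.
'22i2': |S_i|=[41, 32, 25, 14, 4] end={s13,s25,s43,s7} ∉↓L; 4/4 single-dels accept.
'i2iii8': N↓-sim [41, 35, 26, 23, 19, 7, 3] end={s13,s43,s7} ∉↓L; 6/6 del acc.
6 words, ⪯-incomp.

A = [g, 8i, 82, 288, 22i2, i2iii8].


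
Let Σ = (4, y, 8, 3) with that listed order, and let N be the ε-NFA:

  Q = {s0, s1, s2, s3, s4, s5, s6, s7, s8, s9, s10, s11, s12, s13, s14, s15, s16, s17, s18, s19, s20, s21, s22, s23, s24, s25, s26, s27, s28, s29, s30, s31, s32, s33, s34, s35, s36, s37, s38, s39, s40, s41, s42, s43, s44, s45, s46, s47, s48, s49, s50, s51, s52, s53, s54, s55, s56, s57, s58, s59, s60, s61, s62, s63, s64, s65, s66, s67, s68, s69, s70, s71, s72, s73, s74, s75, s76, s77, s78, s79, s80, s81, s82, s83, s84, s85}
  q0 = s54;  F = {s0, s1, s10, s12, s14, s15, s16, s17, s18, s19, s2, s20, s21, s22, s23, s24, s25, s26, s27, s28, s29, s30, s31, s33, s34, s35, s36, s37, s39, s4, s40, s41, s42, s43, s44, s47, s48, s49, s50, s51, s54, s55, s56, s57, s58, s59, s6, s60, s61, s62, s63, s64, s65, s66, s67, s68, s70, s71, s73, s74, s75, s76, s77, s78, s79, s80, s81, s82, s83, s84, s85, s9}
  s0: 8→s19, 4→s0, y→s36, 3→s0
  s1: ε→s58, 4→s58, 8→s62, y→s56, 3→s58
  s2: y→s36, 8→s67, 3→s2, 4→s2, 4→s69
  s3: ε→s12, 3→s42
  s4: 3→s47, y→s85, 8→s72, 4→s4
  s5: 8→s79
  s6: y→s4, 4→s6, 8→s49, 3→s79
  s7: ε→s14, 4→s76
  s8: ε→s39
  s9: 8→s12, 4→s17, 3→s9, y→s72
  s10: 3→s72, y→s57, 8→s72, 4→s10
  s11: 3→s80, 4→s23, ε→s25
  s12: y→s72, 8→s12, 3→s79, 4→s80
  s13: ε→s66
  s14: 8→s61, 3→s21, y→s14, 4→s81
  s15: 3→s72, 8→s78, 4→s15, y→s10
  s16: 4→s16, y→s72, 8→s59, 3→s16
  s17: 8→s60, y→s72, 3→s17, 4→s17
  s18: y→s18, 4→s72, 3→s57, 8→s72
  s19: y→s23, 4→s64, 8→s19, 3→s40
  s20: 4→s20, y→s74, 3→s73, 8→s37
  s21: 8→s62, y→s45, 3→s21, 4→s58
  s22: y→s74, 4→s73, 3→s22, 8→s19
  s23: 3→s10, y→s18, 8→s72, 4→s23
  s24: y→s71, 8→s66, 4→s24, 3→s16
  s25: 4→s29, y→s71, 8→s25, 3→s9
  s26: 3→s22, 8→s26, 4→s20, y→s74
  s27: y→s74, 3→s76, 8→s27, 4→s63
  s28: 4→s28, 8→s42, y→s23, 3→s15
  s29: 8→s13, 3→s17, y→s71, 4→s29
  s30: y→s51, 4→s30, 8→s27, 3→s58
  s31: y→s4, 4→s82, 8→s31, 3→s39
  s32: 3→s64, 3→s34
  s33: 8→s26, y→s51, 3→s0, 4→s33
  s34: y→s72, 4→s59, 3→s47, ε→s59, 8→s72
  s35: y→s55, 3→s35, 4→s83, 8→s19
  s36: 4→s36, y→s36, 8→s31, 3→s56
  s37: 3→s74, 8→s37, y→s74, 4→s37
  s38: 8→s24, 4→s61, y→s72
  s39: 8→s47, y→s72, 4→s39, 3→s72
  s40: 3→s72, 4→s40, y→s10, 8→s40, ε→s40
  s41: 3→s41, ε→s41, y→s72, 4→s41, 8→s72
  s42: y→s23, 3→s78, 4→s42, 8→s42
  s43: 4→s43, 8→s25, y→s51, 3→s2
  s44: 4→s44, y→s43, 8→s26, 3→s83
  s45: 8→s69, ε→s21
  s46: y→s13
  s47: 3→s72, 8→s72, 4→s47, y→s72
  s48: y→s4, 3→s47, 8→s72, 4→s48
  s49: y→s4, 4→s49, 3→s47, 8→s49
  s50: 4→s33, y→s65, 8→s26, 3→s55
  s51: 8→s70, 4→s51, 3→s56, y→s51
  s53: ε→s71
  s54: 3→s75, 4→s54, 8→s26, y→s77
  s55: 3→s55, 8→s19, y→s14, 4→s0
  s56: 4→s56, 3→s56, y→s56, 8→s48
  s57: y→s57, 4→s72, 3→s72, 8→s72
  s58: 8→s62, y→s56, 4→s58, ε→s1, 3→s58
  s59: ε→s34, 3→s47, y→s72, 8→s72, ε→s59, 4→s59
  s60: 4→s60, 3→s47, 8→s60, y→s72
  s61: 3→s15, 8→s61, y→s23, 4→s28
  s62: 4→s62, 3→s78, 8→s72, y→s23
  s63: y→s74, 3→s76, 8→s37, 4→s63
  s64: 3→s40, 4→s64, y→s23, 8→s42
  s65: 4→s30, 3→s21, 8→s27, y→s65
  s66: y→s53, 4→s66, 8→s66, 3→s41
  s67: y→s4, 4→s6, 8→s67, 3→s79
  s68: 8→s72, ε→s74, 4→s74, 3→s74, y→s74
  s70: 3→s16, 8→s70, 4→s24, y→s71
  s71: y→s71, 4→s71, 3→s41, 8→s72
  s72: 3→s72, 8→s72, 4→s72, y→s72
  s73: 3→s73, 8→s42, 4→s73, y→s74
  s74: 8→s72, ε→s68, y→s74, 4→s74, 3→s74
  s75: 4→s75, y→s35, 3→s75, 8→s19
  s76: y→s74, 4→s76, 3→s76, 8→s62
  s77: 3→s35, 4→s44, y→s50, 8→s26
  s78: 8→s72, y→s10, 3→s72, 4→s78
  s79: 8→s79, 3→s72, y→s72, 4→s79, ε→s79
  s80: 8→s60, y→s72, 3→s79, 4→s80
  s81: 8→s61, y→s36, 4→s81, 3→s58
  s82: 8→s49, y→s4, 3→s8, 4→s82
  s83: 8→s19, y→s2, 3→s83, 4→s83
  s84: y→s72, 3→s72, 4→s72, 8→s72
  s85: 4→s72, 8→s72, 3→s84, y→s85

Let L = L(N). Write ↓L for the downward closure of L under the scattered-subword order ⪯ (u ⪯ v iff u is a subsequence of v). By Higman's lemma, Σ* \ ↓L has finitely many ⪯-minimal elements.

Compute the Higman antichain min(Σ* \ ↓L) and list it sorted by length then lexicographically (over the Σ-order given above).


min(Σ*\↓L) = [8y8, 3833, 84838, 38yy4, y4y83y, yyy388].

|Q|=86, |F|=72, |δ|=322 (17 ε).
min D↑ (70 st, q0=0, F={18}): 0:4→0,y→1,8→2,3→3 1:4→4,y→5,8→2,3→6 2:4→7,y→8,8→2,3→9 3:4→3,y→6,8→10,3→3 4:4→4,y→11,8→2,3→12 5:4→13,y→14,8→2,3→15 6:4→12,y→15,8→10,3→6 7:4→7,y→8,8→16,3→17 8:4→8,y→8,8→18,3→8 9:4→17,y→8,8→10,3→9 10:4→19,y→20,8→10,3→21 11:4→11,y→22,8→23,3→24 12:4→12,y→24,8→10,3→12 13:4→13,y→22,8→2,3→25 14:4→26,y→14,8→27,3→28 15:4→25,y→29,8→10,3→15 16:4→16,y→8,8→16,3→8 17:4→17,y→8,8→30,3→17 18:4→18,y→18,8→18,3→18 19:4→19,y→20,8→30,3→21 20:4→20,y→31,8→18,3→32 21:4→21,y→32,8→21,3→18 22:4→22,y→22,8→33,3→34 23:4→35,y→36,8→23,3→37 24:4→24,y→38,8→39,3→24 25:4→25,y→38,8→10,3→25 26:4→26,y→22,8→27,3→40 27:4→41,y→8,8→27,3→42 28:4→40,y→28,8→43,3→28 29:4→44,y→29,8→45,3→28 30:4→30,y→20,8→30,3→46 31:4→18,y→31,8→18,3→47 32:4→32,y→47,8→18,3→18 33:4→48,y→36,8→33,3→49 34:4→34,y→34,8→50,3→34 35:4→35,y→36,8→51,3→52 36:4→36,y→36,8→18,3→53 37:4→52,y→18,8→54,3→37 38:4→38,y→38,8→55,3→34 39:4→56,y→57,8→39,3→58 40:4→40,y→34,8→43,3→40 41:4→41,y→8,8→16,3→42 42:4→42,y→8,8→43,3→42 43:4→43,y→20,8→18,3→46 44:4→44,y→38,8→45,3→40 45:4→59,y→20,8→45,3→60 46:4→46,y→32,8→18,3→18 47:4→18,y→47,8→18,3→18 48:4→48,y→36,8→51,3→49 49:4→49,y→18,8→61,3→49 50:4→50,y→57,8→18,3→62 51:4→51,y→36,8→51,3→53 52:4→52,y→18,8→63,3→52 53:4→53,y→18,8→18,3→53 54:4→64,y→18,8→54,3→58 55:4→65,y→57,8→55,3→66 56:4→56,y→57,8→67,3→58 57:4→57,y→68,8→18,3→62 58:4→58,y→18,8→58,3→18 59:4→59,y→20,8→30,3→60 60:4→60,y→32,8→46,3→18 61:4→61,y→18,8→18,3→62 62:4→62,y→18,8→18,3→18 63:4→63,y→18,8→63,3→62 64:4→64,y→18,8→63,3→58 65:4→65,y→57,8→67,3→66 66:4→66,y→18,8→62,3→18 67:4→67,y→57,8→67,3→62 68:4→18,y→68,8→18,3→69 69:4→18,y→18,8→18,3→18.
'8y8': N↓-sim [78, 55, 14, 1] end={s72} ∉↓L; 3/3 deletions ∈↓L.
'3833': |S_i|=[78, 56, 33, 11, 1] end={s72} — reject; 4/4 del acc.
'84838': |S_i|=[78, 55, 43, 26, 9, 1] end={s72} rej; 5/5 single-dels accept.
'38yy4': |S_i|=[78, 56, 33, 9, 5, 1] end={s72} rej; 5/5 del acc.
'y4y83y': |S_i|=[78, 76, 68, 43, 31, 15, 1] end={s72} rej; 6/6 del acc.
'yyy388': |S_i|=[78, 76, 72, 48, 28, 15, 1] end={s72} rej; 6/6 deletions ∈↓L.
6 minimals (antichain).


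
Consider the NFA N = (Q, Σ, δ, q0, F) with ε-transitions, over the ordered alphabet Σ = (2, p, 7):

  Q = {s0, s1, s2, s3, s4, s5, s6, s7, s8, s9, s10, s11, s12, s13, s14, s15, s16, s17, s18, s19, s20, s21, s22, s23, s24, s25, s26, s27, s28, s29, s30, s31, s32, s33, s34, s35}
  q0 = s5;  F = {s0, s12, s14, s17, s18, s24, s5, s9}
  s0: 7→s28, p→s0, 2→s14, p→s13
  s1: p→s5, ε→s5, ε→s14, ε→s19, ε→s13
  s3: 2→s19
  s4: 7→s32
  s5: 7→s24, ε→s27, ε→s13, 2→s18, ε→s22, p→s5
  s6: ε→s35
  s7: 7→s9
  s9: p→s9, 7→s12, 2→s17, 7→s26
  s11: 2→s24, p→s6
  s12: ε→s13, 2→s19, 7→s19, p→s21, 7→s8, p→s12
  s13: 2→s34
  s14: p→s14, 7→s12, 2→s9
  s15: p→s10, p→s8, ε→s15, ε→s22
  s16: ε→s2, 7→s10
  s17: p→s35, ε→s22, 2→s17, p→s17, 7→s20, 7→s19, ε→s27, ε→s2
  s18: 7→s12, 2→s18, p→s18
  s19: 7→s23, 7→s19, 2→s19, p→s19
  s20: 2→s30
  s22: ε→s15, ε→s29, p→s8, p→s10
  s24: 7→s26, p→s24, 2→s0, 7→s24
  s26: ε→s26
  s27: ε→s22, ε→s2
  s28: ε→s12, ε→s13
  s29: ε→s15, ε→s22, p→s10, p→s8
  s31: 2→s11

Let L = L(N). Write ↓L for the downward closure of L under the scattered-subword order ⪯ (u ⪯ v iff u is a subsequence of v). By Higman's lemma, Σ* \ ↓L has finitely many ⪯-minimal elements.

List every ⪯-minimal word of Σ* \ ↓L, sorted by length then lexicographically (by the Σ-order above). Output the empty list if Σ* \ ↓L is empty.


|Q|=36, |F|=8, |δ|=75 (24 ε).
min D↑ (9 st, q0=0, F={5}): 0:2→1,p→0,7→2 1:2→1,p→1,7→3 2:2→4,p→2,7→2 3:2→5,p→3,7→5 4:2→6,p→4,7→3 5:2→5,p→5,7→5 6:2→7,p→6,7→3 7:2→8,p→7,7→3 8:2→8,p→8,7→5 [Hopcroft].
'272': run [25, 23, 11, 4] end={s19,s23,s30,s34} rej; 3/3 single-dels accept.
'277': run [25, 23, 11, 3] end={s19,s23,s8} — reject; 3/3 deletions ∈↓L.
'722227': N↓-sim [25, 23, 22, 20, 19, 14, 4] end={s19,s20,s23,s30} ∉↓L; 6/6 del acc.
3 words, ⪯-incomp.

min(Σ*\↓L) = [272, 277, 722227].


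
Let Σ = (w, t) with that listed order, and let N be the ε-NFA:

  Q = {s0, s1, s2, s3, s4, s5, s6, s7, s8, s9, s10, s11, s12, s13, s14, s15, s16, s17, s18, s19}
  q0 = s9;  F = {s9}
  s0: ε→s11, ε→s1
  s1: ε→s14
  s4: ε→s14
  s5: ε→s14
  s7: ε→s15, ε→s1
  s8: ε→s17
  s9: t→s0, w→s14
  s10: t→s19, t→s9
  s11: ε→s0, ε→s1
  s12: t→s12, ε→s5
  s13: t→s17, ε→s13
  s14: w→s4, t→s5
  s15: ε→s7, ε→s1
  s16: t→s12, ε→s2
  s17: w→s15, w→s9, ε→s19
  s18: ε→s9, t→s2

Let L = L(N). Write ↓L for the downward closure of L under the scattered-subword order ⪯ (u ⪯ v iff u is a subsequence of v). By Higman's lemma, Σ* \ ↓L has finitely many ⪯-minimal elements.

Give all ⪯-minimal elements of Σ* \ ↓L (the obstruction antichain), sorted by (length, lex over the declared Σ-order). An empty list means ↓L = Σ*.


A = [w, t].

|Q|=20, |F|=1, |δ|=29 (17 ε).
min D↑ (2 st, q0=0, F={1}): 0:w→1,t→1 1:w→1,t→1.
'w': N↓-sim [7, 3] end={s14,s4,s5} — reject; 1/1 del acc.
't': N↓-sim [7, 6] end={s0,s1,s11,s14,s4,s5} ∉↓L; 1/1 deletions ∈↓L.
2 obstructions.


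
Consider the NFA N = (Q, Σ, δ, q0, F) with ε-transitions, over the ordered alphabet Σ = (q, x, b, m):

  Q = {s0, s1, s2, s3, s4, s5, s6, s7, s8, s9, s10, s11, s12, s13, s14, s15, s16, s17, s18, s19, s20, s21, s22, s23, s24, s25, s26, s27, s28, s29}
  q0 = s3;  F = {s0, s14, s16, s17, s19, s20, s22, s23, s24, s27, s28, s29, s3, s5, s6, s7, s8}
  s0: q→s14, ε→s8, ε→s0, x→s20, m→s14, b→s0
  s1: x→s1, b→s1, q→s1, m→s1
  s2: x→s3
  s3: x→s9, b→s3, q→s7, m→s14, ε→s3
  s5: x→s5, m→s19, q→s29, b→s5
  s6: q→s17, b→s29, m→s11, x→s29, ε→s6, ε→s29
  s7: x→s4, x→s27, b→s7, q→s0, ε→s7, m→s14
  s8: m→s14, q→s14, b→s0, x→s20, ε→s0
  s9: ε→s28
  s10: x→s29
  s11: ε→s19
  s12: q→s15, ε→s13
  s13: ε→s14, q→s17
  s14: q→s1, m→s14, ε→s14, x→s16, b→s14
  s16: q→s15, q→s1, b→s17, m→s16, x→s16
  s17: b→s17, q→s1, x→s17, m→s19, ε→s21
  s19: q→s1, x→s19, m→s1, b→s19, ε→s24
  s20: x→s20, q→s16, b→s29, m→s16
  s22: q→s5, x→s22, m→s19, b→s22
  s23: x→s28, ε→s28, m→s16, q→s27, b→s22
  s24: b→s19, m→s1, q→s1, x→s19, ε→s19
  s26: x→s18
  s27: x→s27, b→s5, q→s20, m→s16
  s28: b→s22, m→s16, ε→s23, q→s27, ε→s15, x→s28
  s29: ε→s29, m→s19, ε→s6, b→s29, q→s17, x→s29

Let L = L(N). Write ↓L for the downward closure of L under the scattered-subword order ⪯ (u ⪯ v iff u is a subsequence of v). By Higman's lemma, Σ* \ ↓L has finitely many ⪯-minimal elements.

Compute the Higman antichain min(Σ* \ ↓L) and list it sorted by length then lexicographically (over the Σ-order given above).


A = [mq, qqqq, xbmm].

|Q|=30, |F|=17, |δ|=99 (20 ε).
min D↑ (14 st, q0=0, F={8}): 0:q→1,x→2,b→0,m→3 1:q→4,x→5,b→1,m→3 2:q→5,x→2,b→6,m→7 3:q→8,x→7,b→3,m→3 4:q→3,x→9,b→4,m→3 5:q→9,x→5,b→10,m→7 6:q→10,x→6,b→6,m→11 7:q→8,x→7,b→12,m→7 8:q→8,x→8,b→8,m→8 9:q→7,x→9,b→13,m→7 10:q→13,x→10,b→10,m→11 11:q→8,x→11,b→11,m→8 12:q→8,x→12,b→12,m→11 13:q→12,x→13,b→13,m→11 [Hopcroft].
'mq': |S_i|=[23, 9, 2] end={s1,s15} — reject; 2/2 del acc.
'qqqq': run [23, 18, 14, 8, 2] end={s1,s15} rej; 4/4 del acc.
'xbmm': |S_i|=[23, 18, 10, 4, 1] end={s1} rej; 4/4 deletions ∈↓L.
3 obstructions.


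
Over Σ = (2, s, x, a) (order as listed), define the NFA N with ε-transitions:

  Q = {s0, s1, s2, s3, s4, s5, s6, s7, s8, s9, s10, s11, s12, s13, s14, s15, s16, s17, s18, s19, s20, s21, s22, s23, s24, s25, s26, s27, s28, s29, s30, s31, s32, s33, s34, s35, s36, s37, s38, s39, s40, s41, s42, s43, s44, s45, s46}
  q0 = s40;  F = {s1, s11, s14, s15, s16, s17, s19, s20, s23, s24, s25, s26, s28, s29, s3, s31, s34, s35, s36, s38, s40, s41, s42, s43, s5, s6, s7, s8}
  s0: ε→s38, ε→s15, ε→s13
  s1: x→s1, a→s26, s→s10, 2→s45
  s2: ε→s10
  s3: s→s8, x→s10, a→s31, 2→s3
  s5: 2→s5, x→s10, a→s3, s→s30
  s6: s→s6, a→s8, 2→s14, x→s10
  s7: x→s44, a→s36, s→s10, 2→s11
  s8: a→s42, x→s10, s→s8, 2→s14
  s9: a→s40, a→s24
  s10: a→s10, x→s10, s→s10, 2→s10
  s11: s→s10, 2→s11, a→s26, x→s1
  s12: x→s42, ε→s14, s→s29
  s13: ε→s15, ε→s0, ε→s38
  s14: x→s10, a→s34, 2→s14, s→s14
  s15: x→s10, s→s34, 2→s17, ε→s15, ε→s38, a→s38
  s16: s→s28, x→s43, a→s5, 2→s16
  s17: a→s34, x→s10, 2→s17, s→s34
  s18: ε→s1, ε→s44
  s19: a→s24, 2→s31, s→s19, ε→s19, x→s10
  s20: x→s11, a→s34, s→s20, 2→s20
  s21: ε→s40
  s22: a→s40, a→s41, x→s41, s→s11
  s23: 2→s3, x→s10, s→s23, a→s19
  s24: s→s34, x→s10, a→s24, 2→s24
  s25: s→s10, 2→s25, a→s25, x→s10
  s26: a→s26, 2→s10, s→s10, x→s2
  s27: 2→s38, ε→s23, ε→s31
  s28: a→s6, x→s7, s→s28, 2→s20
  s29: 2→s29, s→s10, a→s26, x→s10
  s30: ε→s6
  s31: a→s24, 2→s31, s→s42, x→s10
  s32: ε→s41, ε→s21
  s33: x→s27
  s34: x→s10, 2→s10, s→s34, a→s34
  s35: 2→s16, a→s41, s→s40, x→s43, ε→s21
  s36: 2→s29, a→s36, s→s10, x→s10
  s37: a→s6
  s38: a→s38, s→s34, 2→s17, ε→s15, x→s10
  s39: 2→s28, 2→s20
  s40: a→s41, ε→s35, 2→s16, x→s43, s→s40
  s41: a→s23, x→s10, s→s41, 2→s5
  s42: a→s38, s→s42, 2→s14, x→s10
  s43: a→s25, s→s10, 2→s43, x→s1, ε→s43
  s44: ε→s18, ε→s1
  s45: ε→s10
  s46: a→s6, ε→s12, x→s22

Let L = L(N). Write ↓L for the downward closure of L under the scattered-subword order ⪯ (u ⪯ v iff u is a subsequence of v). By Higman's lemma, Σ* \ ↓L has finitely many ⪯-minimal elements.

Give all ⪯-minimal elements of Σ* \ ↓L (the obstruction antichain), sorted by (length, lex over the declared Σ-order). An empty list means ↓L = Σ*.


min(Σ*\↓L) = [xs, ax, xx2, 2s2a2, aaaas2].

|Q|=47, |F|=28, |δ|=158 (27 ε).
min D↑ (27 st, q0=0, F={6}): 0:2→1,s→0,x→2,a→3 1:2→1,s→4,x→2,a→5 2:2→2,s→6,x→7,a→8 3:2→5,s→3,x→6,a→9 4:2→10,s→4,x→11,a→12 5:2→5,s→12,x→6,a→13 6:2→6,s→6,x→6,a→6 7:2→6,s→6,x→7,a→14 8:2→8,s→6,x→6,a→8 9:2→13,s→9,x→6,a→15 10:2→10,s→10,x→16,a→17 11:2→16,s→6,x→7,a→18 12:2→19,s→12,x→6,a→20 13:2→13,s→20,x→6,a→21 14:2→6,s→6,x→6,a→14 15:2→21,s→15,x→6,a→22 16:2→16,s→6,x→7,a→14 17:2→6,s→17,x→6,a→17 18:2→23,s→6,x→6,a→18 19:2→19,s→19,x→6,a→17 20:2→19,s→20,x→6,a→24 21:2→21,s→24,x→6,a→22 22:2→22,s→17,x→6,a→22 23:2→23,s→6,x→6,a→14 24:2→19,s→24,x→6,a→25 25:2→26,s→17,x→6,a→25 26:2→26,s→17,x→6,a→17.
'xs': |S_i|=[35, 13, 1] end={s10} ∉↓L; 2/2 del acc.
'ax': run [35, 22, 2] end={s10,s2} rej; 2/2 single-dels accept.
'xx2': |S_i|=[35, 13, 7, 2] end={s10,s45} rej; 3/3 deletions ∈↓L.
'2s2a2': N↓-sim [35, 29, 22, 11, 4, 1] end={s10} ∉↓L; 5/5 deletions ∈↓L.
'aaaas2': N↓-sim [35, 22, 18, 15, 11, 2, 1] end={s10} ∉↓L; 6/6 single-dels accept.
5 obstructions.


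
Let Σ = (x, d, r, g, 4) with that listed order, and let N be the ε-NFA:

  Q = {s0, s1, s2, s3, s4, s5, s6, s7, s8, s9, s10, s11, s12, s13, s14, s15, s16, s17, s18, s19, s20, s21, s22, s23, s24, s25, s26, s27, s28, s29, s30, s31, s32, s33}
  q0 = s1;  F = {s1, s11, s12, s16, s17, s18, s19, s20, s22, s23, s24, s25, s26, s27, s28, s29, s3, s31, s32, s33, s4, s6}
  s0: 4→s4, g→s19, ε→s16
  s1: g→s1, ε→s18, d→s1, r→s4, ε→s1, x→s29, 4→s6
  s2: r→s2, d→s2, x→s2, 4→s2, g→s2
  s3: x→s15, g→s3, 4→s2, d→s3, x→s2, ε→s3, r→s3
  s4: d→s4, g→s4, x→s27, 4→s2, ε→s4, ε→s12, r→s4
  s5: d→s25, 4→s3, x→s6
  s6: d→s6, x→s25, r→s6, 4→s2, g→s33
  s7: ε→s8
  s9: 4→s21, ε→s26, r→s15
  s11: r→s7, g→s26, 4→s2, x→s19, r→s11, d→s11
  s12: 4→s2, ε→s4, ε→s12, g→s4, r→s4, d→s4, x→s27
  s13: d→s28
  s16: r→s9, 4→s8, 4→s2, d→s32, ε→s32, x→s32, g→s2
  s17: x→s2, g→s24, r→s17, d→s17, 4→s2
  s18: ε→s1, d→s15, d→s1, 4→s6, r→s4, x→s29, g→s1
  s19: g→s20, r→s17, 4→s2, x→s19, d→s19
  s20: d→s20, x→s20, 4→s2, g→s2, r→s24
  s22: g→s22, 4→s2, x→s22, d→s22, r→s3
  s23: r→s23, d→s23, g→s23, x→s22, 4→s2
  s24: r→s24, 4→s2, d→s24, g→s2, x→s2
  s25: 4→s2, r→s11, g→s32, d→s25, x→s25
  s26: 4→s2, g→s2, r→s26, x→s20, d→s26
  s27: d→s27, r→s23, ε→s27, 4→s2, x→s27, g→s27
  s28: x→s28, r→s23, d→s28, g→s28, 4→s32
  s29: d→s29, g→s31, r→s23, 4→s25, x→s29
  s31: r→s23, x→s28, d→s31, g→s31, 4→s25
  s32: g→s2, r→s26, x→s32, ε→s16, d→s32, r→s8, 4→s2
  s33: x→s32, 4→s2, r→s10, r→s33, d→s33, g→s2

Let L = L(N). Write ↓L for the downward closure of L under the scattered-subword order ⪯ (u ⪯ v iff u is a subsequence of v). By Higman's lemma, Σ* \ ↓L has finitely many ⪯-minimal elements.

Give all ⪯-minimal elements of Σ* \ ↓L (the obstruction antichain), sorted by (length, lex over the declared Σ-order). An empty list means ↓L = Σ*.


A = [r4, 44, 4gg, xrxrx, xgx4g].

|Q|=34, |F|=22, |δ|=143 (14 ε).
min D↑ (20 st, q0=0, F={8}): 0:x→1,d→0,r→2,g→0,4→3 1:x→1,d→1,r→4,g→5,4→6 2:x→7,d→2,r→2,g→2,4→8 3:x→6,d→3,r→3,g→9,4→8 4:x→10,d→4,r→4,g→4,4→8 5:x→11,d→5,r→4,g→5,4→6 6:x→6,d→6,r→12,g→13,4→8 7:x→7,d→7,r→4,g→7,4→8 8:x→8,d→8,r→8,g→8,4→8 9:x→13,d→9,r→9,g→8,4→8 10:x→10,d→10,r→14,g→10,4→8 11:x→11,d→11,r→4,g→11,4→13 12:x→15,d→12,r→12,g→16,4→8 13:x→13,d→13,r→16,g→8,4→8 14:x→8,d→14,r→14,g→14,4→8 15:x→15,d→15,r→17,g→18,4→8 16:x→18,d→16,r→16,g→8,4→8 17:x→8,d→17,r→17,g→19,4→8 18:x→18,d→18,r→19,g→8,4→8 19:x→8,d→19,r→19,g→8,4→8 [Hopcroft].
'r4': N↓-sim [29, 24, 3] end={s2,s21,s8} — reject; 2/2 deletions ∈↓L.
'44': run [29, 18, 3] end={s2,s21,s8} rej; 2/2 single-dels accept.
'4gg': run [29, 18, 12, 1] end={s2} ∉↓L; 3/3 deletions ∈↓L.
'xrxrx': N↓-sim [29, 22, 15, 8, 5, 2] end={s15,s2} ∉↓L; 5/5 single-dels accept.
'xgx4g': N↓-sim [29, 22, 21, 20, 10, 1] end={s2} ∉↓L; 5/5 deletions ∈↓L.
5 words, ⪯-incomp.


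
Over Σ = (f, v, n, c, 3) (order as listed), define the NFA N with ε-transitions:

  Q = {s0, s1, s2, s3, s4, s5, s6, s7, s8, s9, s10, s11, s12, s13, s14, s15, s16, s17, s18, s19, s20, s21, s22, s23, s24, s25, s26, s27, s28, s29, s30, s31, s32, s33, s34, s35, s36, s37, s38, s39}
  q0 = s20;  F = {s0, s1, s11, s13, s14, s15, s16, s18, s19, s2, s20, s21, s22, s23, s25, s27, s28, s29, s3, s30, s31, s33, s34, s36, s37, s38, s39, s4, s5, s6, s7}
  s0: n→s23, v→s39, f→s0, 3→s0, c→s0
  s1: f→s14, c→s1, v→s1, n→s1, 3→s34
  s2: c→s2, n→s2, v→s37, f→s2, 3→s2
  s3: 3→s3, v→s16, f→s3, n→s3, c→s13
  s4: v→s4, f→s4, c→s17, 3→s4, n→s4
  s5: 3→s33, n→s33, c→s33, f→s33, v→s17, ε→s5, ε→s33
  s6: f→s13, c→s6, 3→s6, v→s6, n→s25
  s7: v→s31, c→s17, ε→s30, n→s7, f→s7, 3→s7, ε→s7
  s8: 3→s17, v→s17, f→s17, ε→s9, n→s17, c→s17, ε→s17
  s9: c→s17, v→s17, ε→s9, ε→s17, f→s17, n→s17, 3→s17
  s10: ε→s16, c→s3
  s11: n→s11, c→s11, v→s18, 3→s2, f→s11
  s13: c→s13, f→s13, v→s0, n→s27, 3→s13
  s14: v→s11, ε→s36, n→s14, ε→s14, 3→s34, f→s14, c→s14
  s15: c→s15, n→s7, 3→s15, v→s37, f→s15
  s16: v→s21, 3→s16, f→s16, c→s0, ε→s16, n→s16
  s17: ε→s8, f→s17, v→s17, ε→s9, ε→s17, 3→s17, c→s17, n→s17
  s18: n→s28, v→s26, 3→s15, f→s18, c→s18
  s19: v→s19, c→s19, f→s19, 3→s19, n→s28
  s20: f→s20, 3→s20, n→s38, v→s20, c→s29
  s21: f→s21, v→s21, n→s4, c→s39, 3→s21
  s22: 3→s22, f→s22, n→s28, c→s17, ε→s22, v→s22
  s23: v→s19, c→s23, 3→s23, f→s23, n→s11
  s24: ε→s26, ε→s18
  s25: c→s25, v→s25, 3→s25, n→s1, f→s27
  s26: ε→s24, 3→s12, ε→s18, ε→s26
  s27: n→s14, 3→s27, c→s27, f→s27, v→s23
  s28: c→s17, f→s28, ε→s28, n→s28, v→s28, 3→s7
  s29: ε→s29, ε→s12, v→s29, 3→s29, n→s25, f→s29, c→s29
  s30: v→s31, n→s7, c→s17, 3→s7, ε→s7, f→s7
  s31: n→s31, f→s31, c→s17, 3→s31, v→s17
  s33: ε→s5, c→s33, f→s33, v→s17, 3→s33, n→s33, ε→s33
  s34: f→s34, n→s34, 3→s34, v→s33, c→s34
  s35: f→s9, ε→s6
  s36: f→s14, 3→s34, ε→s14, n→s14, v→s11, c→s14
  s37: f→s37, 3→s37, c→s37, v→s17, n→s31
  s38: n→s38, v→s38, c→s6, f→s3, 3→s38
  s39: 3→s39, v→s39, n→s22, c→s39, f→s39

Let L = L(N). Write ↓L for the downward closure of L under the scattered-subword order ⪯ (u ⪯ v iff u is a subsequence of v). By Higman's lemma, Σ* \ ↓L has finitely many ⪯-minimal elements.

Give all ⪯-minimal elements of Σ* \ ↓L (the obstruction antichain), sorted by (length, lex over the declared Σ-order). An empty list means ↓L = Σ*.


A = [nfvvnc, cnn3vv].

|Q|=40, |F|=31, |δ|=202 (29 ε).
min D↑ (29 st, q0=0, F={20}): 0:f→0,v→0,n→1,c→2,3→0 1:f→3,v→1,n→1,c→4,3→1 2:f→2,v→2,n→5,c→2,3→2 3:f→3,v→6,n→3,c→7,3→3 4:f→7,v→4,n→5,c→4,3→4 5:f→8,v→5,n→9,c→5,3→5 6:f→6,v→10,n→6,c→11,3→6 7:f→7,v→11,n→8,c→7,3→7 8:f→8,v→12,n→13,c→8,3→8 9:f→13,v→9,n→9,c→9,3→14 10:f→10,v→10,n→15,c→16,3→10 11:f→11,v→16,n→12,c→11,3→11 12:f→12,v→17,n→18,c→12,3→12 13:f→13,v→18,n→13,c→13,3→14 14:f→14,v→19,n→14,c→14,3→14 15:f→15,v→15,n→15,c→20,3→15 16:f→16,v→16,n→21,c→16,3→16 17:f→17,v→17,n→22,c→17,3→17 18:f→18,v→23,n→18,c→18,3→24 19:f→19,v→20,n→19,c→19,3→19 20:f→20,v→20,n→20,c→20,3→20 21:f→21,v→21,n→22,c→20,3→21 22:f→22,v→22,n→22,c→20,3→25 23:f→23,v→23,n→22,c→23,3→26 24:f→24,v→27,n→24,c→24,3→24 25:f→25,v→28,n→25,c→20,3→25 26:f→26,v→27,n→25,c→26,3→26 27:f→27,v→20,n→28,c→27,3→27 28:f→28,v→20,n→28,c→20,3→28.
'nfvvnc': N↓-sim [37, 35, 31, 25, 18, 9, 3] end={s17,s8,s9} ∉↓L; 6/6 single-dels accept.
'cnn3vv': N↓-sim [37, 31, 26, 21, 13, 7, 3] end={s17,s8,s9} — reject; 6/6 deletions ∈↓L.
2 words, ⪯-incomp.


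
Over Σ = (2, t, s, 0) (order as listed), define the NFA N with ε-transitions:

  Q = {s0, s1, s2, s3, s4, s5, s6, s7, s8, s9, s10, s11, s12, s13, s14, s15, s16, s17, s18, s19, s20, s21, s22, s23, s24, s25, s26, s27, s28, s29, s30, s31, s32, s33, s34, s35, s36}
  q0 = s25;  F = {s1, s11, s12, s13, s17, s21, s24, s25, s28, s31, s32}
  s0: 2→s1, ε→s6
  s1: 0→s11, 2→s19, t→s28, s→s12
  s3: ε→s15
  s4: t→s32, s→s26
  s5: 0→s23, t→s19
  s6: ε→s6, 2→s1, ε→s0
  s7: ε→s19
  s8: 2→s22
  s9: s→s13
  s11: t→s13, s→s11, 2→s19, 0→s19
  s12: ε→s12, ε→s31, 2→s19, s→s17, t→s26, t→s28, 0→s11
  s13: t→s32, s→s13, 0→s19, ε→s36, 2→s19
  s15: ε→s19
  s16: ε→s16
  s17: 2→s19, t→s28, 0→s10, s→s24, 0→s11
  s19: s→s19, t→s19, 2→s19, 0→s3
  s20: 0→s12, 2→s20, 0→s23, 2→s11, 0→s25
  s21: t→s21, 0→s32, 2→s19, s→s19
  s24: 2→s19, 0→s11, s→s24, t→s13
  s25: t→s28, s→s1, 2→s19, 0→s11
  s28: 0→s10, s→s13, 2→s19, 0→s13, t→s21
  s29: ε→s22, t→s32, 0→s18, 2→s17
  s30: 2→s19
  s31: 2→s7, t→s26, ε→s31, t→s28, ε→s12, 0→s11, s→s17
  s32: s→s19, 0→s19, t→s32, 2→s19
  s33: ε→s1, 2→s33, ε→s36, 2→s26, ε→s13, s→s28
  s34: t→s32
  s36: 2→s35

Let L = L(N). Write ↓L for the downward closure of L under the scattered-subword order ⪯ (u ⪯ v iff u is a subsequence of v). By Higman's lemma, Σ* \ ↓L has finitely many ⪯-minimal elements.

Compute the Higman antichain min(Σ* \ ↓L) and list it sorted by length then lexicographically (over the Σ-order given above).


|Q|=37, |F|=11, |δ|=90 (16 ε).
min D↑ (11 st, q0=0, F={1}): 0:2→1,t→2,s→3,0→4 1:2→1,t→1,s→1,0→1 2:2→1,t→5,s→6,0→6 3:2→1,t→2,s→7,0→4 4:2→1,t→6,s→4,0→1 5:2→1,t→5,s→1,0→8 6:2→1,t→8,s→6,0→1 7:2→1,t→2,s→9,0→4 8:2→1,t→8,s→1,0→1 9:2→1,t→2,s→10,0→4 10:2→1,t→6,s→10,0→4.
'2': run [19, 5] end={s15,s19,s3,s35,s7} — reject; 1/1 single-dels accept.
'00': run [19, 9, 3] end={s15,s19,s3} rej; 2/2 single-dels accept.
'tts': N↓-sim [19, 11, 5, 3] end={s15,s19,s3} ∉↓L; 3/3 single-dels accept.
'ts0': |S_i|=[19, 11, 7, 3] end={s15,s19,s3} — reject; 3/3 single-dels accept.
'sssst0': N↓-sim [19, 18, 17, 13, 9, 7, 3] end={s15,s19,s3} rej; 6/6 single-dels accept.
5 words, ⪯-incomp.

Antichain: [2, 00, tts, ts0, sssst0].


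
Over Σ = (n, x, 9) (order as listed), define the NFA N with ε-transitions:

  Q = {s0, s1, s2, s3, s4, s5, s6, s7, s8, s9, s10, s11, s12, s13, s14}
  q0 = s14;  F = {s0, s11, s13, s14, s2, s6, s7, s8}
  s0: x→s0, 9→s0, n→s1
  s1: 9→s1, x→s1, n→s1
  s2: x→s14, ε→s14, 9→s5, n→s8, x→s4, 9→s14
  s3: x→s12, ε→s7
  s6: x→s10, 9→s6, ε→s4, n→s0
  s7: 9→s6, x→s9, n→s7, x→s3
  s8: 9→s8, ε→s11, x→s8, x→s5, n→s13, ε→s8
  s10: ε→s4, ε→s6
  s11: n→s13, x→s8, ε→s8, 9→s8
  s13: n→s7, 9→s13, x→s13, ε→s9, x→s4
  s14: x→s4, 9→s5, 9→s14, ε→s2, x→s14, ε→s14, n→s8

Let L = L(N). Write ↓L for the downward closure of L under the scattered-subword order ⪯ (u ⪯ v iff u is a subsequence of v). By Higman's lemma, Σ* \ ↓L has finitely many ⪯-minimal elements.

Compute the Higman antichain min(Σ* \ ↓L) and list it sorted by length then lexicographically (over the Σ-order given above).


min(Σ*\↓L) = [nnn9nn].

|Q|=15, |F|=8, |δ|=46 (11 ε).
min D↑ (7 st, q0=0, F={6}): 0:n→1,x→0,9→0 1:n→2,x→1,9→1 2:n→3,x→2,9→2 3:n→3,x→3,9→4 4:n→5,x→4,9→4 5:n→6,x→5,9→5 6:n→6,x→6,9→6.
'nnn9nn': N↓-sim [15, 13, 10, 9, 5, 2, 1] end={s1} — reject; 6/6 deletions ∈↓L.
1 minimals (antichain).


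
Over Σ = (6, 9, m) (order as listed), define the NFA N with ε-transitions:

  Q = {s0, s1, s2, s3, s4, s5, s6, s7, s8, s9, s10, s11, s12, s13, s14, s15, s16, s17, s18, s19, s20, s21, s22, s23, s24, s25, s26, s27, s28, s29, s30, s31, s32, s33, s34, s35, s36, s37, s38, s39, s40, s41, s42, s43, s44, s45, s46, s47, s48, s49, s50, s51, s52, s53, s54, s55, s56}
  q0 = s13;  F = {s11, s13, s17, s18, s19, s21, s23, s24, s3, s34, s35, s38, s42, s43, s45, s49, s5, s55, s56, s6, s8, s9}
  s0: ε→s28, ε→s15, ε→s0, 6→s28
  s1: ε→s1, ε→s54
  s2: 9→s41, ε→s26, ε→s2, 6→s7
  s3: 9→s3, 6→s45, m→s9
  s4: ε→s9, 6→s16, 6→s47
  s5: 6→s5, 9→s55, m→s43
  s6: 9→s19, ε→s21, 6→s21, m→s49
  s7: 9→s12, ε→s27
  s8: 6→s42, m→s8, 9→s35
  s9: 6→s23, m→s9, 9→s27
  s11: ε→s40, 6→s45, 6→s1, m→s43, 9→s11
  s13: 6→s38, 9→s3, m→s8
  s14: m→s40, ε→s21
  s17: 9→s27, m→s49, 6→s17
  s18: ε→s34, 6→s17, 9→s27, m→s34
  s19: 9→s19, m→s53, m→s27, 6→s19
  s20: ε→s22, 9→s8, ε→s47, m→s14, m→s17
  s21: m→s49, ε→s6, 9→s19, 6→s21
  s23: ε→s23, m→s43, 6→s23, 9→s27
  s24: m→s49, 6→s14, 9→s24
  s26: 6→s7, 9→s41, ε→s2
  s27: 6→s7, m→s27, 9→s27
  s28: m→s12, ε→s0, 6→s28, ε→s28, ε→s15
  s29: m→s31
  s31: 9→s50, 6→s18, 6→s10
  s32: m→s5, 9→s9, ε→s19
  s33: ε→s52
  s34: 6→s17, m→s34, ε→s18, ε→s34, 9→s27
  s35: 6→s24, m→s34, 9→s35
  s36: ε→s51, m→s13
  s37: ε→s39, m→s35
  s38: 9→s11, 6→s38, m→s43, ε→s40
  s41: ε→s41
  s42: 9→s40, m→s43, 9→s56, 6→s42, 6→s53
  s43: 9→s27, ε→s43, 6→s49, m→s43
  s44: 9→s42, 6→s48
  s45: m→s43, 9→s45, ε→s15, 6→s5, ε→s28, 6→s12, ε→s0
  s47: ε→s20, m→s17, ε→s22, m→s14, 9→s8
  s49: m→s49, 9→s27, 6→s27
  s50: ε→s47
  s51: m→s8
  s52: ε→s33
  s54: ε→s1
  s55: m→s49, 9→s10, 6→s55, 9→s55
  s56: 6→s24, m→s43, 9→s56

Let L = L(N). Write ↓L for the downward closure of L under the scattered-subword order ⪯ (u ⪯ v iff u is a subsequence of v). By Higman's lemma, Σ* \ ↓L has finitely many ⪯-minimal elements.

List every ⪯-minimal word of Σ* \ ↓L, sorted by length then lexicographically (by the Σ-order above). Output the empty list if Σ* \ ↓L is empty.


min(Σ*\↓L) = [6m9, 9m9, 6m66, m96m6, 9669m6, m9669m].

|Q|=57, |F|=22, |δ|=141 (38 ε).
min D↑ (21 st, q0=0, F={11}): 0:6→1,9→2,m→3 1:6→1,9→4,m→5 2:6→6,9→2,m→7 3:6→8,9→9,m→3 4:6→6,9→4,m→5 5:6→10,9→11,m→5 6:6→12,9→6,m→5 7:6→13,9→11,m→7 8:6→8,9→14,m→5 9:6→15,9→9,m→16 10:6→11,9→11,m→10 11:6→11,9→11,m→11 12:6→12,9→17,m→5 13:6→13,9→11,m→5 14:6→15,9→14,m→5 15:6→18,9→15,m→10 16:6→19,9→11,m→16 17:6→17,9→17,m→10 18:6→18,9→20,m→10 19:6→19,9→11,m→10 20:6→20,9→20,m→11 [Hopcroft].
'6m9': N↓-sim [34, 27, 7, 3] end={s12,s27,s7} — reject; 3/3 del acc.
'9m9': |S_i|=[34, 30, 12, 3] end={s12,s27,s7} rej; 3/3 single-dels accept.
'6m66': N↓-sim [34, 27, 7, 4, 3] end={s12,s27,s7} rej; 4/4 single-dels accept.
'm96m6': run [34, 21, 17, 12, 6, 3] end={s12,s27,s7} rej; 5/5 del acc.
'9669m6': |S_i|=[34, 30, 23, 19, 8, 5, 3] end={s12,s27,s7} ∉↓L; 6/6 deletions ∈↓L.
'm9669m': run [34, 21, 17, 12, 11, 5, 4] end={s12,s27,s53,s7} — reject; 6/6 single-dels accept.
6 words, ⪯-incomp.


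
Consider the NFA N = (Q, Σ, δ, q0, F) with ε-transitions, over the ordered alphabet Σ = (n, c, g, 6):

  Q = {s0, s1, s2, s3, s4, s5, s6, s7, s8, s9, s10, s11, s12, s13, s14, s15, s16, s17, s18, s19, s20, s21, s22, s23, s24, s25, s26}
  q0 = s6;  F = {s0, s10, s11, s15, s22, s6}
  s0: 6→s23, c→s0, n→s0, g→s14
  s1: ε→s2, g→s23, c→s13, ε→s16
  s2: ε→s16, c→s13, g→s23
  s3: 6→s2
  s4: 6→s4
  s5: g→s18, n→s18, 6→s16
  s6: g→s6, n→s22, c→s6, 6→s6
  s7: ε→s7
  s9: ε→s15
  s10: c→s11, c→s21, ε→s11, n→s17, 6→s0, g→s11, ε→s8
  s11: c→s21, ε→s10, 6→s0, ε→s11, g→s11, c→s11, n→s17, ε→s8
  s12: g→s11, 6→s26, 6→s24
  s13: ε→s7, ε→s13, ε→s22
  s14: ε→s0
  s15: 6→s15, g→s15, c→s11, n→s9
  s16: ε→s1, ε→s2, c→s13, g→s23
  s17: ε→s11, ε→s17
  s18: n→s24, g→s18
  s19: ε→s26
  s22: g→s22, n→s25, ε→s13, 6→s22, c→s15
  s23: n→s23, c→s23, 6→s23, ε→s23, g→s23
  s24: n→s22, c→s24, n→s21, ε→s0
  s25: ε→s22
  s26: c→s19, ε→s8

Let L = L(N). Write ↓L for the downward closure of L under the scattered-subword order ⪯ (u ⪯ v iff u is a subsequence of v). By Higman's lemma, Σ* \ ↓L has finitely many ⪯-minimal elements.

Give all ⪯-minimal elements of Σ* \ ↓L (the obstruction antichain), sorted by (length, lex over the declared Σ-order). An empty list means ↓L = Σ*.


A = [ncc66].

|Q|=27, |F|=6, |δ|=74 (24 ε).
min D↑ (6 st, q0=0, F={5}): 0:n→1,c→0,g→0,6→0 1:n→1,c→2,g→1,6→1 2:n→2,c→3,g→2,6→2 3:n→3,c→3,g→3,6→4 4:n→4,c→4,g→4,6→5 5:n→5,c→5,g→5,6→5 [Hopcroft].
'ncc66': |S_i|=[15, 14, 10, 8, 3, 1] end={s23} ∉↓L; 5/5 single-dels accept.
1 minimals (antichain).
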